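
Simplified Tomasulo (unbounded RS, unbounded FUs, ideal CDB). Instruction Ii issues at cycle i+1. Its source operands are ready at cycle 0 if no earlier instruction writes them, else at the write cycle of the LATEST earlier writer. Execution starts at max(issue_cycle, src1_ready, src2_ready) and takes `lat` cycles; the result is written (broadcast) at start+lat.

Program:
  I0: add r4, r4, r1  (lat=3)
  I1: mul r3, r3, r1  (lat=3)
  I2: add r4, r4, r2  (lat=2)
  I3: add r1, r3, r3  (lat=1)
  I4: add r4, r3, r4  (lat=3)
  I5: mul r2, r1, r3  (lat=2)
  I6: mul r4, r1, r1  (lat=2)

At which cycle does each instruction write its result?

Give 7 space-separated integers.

I0 add r4: issue@1 deps=(None,None) exec_start@1 write@4
I1 mul r3: issue@2 deps=(None,None) exec_start@2 write@5
I2 add r4: issue@3 deps=(0,None) exec_start@4 write@6
I3 add r1: issue@4 deps=(1,1) exec_start@5 write@6
I4 add r4: issue@5 deps=(1,2) exec_start@6 write@9
I5 mul r2: issue@6 deps=(3,1) exec_start@6 write@8
I6 mul r4: issue@7 deps=(3,3) exec_start@7 write@9

Answer: 4 5 6 6 9 8 9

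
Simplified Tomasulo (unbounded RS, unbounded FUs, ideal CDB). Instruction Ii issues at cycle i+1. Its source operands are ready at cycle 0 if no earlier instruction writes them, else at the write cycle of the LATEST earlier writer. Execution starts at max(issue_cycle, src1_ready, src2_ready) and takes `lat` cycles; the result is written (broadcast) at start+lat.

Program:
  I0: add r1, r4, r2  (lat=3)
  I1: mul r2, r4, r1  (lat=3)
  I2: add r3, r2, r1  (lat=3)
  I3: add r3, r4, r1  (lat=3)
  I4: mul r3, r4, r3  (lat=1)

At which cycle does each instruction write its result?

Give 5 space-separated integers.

I0 add r1: issue@1 deps=(None,None) exec_start@1 write@4
I1 mul r2: issue@2 deps=(None,0) exec_start@4 write@7
I2 add r3: issue@3 deps=(1,0) exec_start@7 write@10
I3 add r3: issue@4 deps=(None,0) exec_start@4 write@7
I4 mul r3: issue@5 deps=(None,3) exec_start@7 write@8

Answer: 4 7 10 7 8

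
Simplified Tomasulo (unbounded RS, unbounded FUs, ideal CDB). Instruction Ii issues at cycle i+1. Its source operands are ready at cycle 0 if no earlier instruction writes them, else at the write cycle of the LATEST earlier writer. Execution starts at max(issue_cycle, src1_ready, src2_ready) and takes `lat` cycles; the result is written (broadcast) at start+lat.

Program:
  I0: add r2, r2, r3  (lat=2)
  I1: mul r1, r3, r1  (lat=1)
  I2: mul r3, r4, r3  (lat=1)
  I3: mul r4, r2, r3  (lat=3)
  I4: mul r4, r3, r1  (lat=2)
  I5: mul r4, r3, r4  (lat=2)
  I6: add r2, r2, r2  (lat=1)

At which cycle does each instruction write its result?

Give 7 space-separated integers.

I0 add r2: issue@1 deps=(None,None) exec_start@1 write@3
I1 mul r1: issue@2 deps=(None,None) exec_start@2 write@3
I2 mul r3: issue@3 deps=(None,None) exec_start@3 write@4
I3 mul r4: issue@4 deps=(0,2) exec_start@4 write@7
I4 mul r4: issue@5 deps=(2,1) exec_start@5 write@7
I5 mul r4: issue@6 deps=(2,4) exec_start@7 write@9
I6 add r2: issue@7 deps=(0,0) exec_start@7 write@8

Answer: 3 3 4 7 7 9 8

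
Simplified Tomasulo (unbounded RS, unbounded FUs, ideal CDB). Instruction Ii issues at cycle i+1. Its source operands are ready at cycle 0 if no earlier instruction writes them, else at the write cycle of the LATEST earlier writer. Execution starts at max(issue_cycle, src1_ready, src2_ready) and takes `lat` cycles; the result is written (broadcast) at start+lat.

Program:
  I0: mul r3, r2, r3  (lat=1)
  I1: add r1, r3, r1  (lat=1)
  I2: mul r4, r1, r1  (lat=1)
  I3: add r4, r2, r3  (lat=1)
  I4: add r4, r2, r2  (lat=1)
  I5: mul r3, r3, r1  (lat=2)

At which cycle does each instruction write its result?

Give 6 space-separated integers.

Answer: 2 3 4 5 6 8

Derivation:
I0 mul r3: issue@1 deps=(None,None) exec_start@1 write@2
I1 add r1: issue@2 deps=(0,None) exec_start@2 write@3
I2 mul r4: issue@3 deps=(1,1) exec_start@3 write@4
I3 add r4: issue@4 deps=(None,0) exec_start@4 write@5
I4 add r4: issue@5 deps=(None,None) exec_start@5 write@6
I5 mul r3: issue@6 deps=(0,1) exec_start@6 write@8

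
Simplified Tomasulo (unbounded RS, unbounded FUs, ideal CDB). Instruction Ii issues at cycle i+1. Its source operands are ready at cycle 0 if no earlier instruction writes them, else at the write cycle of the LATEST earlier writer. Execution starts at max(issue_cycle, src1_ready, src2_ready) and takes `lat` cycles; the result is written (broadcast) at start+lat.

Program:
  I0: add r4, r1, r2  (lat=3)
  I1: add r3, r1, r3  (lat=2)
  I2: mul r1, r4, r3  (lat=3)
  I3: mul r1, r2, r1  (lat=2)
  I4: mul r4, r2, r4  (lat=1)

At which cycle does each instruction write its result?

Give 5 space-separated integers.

Answer: 4 4 7 9 6

Derivation:
I0 add r4: issue@1 deps=(None,None) exec_start@1 write@4
I1 add r3: issue@2 deps=(None,None) exec_start@2 write@4
I2 mul r1: issue@3 deps=(0,1) exec_start@4 write@7
I3 mul r1: issue@4 deps=(None,2) exec_start@7 write@9
I4 mul r4: issue@5 deps=(None,0) exec_start@5 write@6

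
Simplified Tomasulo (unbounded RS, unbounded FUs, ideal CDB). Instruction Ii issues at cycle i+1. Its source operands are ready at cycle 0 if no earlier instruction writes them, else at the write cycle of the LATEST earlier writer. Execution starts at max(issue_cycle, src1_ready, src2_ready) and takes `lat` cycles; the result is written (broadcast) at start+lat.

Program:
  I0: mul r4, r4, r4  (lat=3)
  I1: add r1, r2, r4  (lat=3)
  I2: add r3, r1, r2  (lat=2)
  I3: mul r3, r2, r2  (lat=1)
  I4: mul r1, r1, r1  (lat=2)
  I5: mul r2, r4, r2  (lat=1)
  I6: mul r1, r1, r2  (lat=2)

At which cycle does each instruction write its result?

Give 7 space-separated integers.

Answer: 4 7 9 5 9 7 11

Derivation:
I0 mul r4: issue@1 deps=(None,None) exec_start@1 write@4
I1 add r1: issue@2 deps=(None,0) exec_start@4 write@7
I2 add r3: issue@3 deps=(1,None) exec_start@7 write@9
I3 mul r3: issue@4 deps=(None,None) exec_start@4 write@5
I4 mul r1: issue@5 deps=(1,1) exec_start@7 write@9
I5 mul r2: issue@6 deps=(0,None) exec_start@6 write@7
I6 mul r1: issue@7 deps=(4,5) exec_start@9 write@11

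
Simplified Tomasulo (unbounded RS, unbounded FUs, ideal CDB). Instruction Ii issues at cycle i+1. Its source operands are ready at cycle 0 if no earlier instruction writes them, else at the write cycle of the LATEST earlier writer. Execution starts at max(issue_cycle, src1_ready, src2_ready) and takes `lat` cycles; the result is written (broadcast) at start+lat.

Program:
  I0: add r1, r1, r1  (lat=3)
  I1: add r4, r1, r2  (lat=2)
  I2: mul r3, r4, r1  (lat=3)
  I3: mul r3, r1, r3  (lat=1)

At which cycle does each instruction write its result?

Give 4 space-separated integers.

Answer: 4 6 9 10

Derivation:
I0 add r1: issue@1 deps=(None,None) exec_start@1 write@4
I1 add r4: issue@2 deps=(0,None) exec_start@4 write@6
I2 mul r3: issue@3 deps=(1,0) exec_start@6 write@9
I3 mul r3: issue@4 deps=(0,2) exec_start@9 write@10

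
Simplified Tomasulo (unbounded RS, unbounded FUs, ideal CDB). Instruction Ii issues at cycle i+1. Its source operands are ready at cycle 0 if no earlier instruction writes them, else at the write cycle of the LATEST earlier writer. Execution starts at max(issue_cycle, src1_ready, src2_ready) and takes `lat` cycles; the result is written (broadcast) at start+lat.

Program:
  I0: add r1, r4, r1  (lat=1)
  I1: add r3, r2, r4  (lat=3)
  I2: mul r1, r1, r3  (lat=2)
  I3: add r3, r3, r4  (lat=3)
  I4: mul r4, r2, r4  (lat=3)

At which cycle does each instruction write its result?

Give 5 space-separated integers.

Answer: 2 5 7 8 8

Derivation:
I0 add r1: issue@1 deps=(None,None) exec_start@1 write@2
I1 add r3: issue@2 deps=(None,None) exec_start@2 write@5
I2 mul r1: issue@3 deps=(0,1) exec_start@5 write@7
I3 add r3: issue@4 deps=(1,None) exec_start@5 write@8
I4 mul r4: issue@5 deps=(None,None) exec_start@5 write@8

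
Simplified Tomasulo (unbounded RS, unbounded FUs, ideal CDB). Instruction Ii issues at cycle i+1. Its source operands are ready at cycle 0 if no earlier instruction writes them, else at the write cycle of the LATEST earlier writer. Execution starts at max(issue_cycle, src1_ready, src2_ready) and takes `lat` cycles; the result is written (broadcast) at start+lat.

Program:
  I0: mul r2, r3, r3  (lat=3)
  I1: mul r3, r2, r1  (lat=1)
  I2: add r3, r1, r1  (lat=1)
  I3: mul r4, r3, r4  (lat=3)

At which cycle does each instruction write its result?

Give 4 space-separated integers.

Answer: 4 5 4 7

Derivation:
I0 mul r2: issue@1 deps=(None,None) exec_start@1 write@4
I1 mul r3: issue@2 deps=(0,None) exec_start@4 write@5
I2 add r3: issue@3 deps=(None,None) exec_start@3 write@4
I3 mul r4: issue@4 deps=(2,None) exec_start@4 write@7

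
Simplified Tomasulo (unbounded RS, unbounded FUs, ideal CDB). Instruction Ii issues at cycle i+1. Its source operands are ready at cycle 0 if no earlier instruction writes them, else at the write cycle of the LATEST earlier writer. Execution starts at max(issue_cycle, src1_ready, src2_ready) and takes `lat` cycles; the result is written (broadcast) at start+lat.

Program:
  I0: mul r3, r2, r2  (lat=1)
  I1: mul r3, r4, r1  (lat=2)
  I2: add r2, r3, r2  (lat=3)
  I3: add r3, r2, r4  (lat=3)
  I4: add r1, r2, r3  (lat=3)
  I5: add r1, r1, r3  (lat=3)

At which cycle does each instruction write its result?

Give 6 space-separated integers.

I0 mul r3: issue@1 deps=(None,None) exec_start@1 write@2
I1 mul r3: issue@2 deps=(None,None) exec_start@2 write@4
I2 add r2: issue@3 deps=(1,None) exec_start@4 write@7
I3 add r3: issue@4 deps=(2,None) exec_start@7 write@10
I4 add r1: issue@5 deps=(2,3) exec_start@10 write@13
I5 add r1: issue@6 deps=(4,3) exec_start@13 write@16

Answer: 2 4 7 10 13 16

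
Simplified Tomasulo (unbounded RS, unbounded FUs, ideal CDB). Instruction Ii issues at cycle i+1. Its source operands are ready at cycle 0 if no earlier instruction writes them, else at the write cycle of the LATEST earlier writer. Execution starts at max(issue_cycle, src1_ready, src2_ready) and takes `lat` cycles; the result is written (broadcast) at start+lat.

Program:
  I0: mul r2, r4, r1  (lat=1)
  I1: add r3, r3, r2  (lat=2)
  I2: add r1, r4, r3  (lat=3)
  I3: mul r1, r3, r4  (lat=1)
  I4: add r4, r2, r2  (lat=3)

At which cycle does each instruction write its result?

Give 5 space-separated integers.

Answer: 2 4 7 5 8

Derivation:
I0 mul r2: issue@1 deps=(None,None) exec_start@1 write@2
I1 add r3: issue@2 deps=(None,0) exec_start@2 write@4
I2 add r1: issue@3 deps=(None,1) exec_start@4 write@7
I3 mul r1: issue@4 deps=(1,None) exec_start@4 write@5
I4 add r4: issue@5 deps=(0,0) exec_start@5 write@8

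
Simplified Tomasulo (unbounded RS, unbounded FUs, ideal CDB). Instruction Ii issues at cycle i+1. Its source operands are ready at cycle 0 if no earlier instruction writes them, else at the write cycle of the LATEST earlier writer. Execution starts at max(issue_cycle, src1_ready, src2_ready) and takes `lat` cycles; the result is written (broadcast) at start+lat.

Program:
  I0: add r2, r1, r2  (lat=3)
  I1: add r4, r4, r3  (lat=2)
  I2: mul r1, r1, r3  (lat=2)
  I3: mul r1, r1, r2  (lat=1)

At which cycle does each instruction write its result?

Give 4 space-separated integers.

Answer: 4 4 5 6

Derivation:
I0 add r2: issue@1 deps=(None,None) exec_start@1 write@4
I1 add r4: issue@2 deps=(None,None) exec_start@2 write@4
I2 mul r1: issue@3 deps=(None,None) exec_start@3 write@5
I3 mul r1: issue@4 deps=(2,0) exec_start@5 write@6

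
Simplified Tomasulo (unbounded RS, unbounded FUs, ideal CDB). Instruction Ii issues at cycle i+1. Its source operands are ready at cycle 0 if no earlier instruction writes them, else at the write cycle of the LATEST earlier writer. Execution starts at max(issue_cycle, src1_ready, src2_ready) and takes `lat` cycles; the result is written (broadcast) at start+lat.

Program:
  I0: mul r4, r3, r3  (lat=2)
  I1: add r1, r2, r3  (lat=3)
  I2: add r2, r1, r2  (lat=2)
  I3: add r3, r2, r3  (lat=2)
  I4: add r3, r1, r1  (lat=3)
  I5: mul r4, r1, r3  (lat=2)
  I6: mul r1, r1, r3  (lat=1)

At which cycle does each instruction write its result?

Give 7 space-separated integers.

I0 mul r4: issue@1 deps=(None,None) exec_start@1 write@3
I1 add r1: issue@2 deps=(None,None) exec_start@2 write@5
I2 add r2: issue@3 deps=(1,None) exec_start@5 write@7
I3 add r3: issue@4 deps=(2,None) exec_start@7 write@9
I4 add r3: issue@5 deps=(1,1) exec_start@5 write@8
I5 mul r4: issue@6 deps=(1,4) exec_start@8 write@10
I6 mul r1: issue@7 deps=(1,4) exec_start@8 write@9

Answer: 3 5 7 9 8 10 9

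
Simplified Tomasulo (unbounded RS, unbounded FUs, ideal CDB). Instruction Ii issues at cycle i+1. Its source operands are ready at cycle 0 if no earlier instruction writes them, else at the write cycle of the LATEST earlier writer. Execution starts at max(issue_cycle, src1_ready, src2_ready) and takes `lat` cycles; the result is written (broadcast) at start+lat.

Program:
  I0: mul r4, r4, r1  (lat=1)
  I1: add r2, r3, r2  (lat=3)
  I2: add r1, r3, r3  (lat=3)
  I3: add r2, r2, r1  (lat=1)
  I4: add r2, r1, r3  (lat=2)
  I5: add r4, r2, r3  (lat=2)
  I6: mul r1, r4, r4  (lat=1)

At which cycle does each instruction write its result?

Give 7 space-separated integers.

Answer: 2 5 6 7 8 10 11

Derivation:
I0 mul r4: issue@1 deps=(None,None) exec_start@1 write@2
I1 add r2: issue@2 deps=(None,None) exec_start@2 write@5
I2 add r1: issue@3 deps=(None,None) exec_start@3 write@6
I3 add r2: issue@4 deps=(1,2) exec_start@6 write@7
I4 add r2: issue@5 deps=(2,None) exec_start@6 write@8
I5 add r4: issue@6 deps=(4,None) exec_start@8 write@10
I6 mul r1: issue@7 deps=(5,5) exec_start@10 write@11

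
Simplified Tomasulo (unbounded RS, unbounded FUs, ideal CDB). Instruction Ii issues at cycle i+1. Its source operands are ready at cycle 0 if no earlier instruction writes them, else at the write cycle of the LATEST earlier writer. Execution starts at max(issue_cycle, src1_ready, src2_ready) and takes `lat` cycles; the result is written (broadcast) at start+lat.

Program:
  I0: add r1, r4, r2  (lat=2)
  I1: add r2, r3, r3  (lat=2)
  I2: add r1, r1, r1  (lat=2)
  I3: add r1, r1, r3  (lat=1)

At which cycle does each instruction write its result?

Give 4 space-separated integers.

I0 add r1: issue@1 deps=(None,None) exec_start@1 write@3
I1 add r2: issue@2 deps=(None,None) exec_start@2 write@4
I2 add r1: issue@3 deps=(0,0) exec_start@3 write@5
I3 add r1: issue@4 deps=(2,None) exec_start@5 write@6

Answer: 3 4 5 6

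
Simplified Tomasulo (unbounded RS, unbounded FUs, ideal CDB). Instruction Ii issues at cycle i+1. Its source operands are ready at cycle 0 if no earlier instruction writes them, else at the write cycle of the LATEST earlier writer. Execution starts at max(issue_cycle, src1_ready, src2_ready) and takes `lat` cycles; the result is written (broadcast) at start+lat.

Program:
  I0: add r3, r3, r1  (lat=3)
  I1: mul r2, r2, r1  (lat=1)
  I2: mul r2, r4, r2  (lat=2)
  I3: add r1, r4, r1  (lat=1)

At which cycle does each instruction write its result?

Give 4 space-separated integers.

I0 add r3: issue@1 deps=(None,None) exec_start@1 write@4
I1 mul r2: issue@2 deps=(None,None) exec_start@2 write@3
I2 mul r2: issue@3 deps=(None,1) exec_start@3 write@5
I3 add r1: issue@4 deps=(None,None) exec_start@4 write@5

Answer: 4 3 5 5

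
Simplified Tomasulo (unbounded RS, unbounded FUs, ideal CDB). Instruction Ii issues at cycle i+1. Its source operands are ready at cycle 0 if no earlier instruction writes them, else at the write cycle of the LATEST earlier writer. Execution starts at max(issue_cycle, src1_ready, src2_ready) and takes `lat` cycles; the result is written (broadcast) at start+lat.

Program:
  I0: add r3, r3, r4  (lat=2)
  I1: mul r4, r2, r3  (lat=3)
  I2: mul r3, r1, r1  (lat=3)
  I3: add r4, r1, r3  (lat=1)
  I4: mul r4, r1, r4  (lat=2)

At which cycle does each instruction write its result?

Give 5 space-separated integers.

I0 add r3: issue@1 deps=(None,None) exec_start@1 write@3
I1 mul r4: issue@2 deps=(None,0) exec_start@3 write@6
I2 mul r3: issue@3 deps=(None,None) exec_start@3 write@6
I3 add r4: issue@4 deps=(None,2) exec_start@6 write@7
I4 mul r4: issue@5 deps=(None,3) exec_start@7 write@9

Answer: 3 6 6 7 9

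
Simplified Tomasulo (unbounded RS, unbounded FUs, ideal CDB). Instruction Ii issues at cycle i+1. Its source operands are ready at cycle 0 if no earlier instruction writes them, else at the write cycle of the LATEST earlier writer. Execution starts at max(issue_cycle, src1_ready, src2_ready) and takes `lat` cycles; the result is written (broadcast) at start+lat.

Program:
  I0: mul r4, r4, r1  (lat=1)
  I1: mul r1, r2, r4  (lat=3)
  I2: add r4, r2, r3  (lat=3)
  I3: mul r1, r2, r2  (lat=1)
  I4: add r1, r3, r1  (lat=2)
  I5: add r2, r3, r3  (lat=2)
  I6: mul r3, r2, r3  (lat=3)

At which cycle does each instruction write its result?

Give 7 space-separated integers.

I0 mul r4: issue@1 deps=(None,None) exec_start@1 write@2
I1 mul r1: issue@2 deps=(None,0) exec_start@2 write@5
I2 add r4: issue@3 deps=(None,None) exec_start@3 write@6
I3 mul r1: issue@4 deps=(None,None) exec_start@4 write@5
I4 add r1: issue@5 deps=(None,3) exec_start@5 write@7
I5 add r2: issue@6 deps=(None,None) exec_start@6 write@8
I6 mul r3: issue@7 deps=(5,None) exec_start@8 write@11

Answer: 2 5 6 5 7 8 11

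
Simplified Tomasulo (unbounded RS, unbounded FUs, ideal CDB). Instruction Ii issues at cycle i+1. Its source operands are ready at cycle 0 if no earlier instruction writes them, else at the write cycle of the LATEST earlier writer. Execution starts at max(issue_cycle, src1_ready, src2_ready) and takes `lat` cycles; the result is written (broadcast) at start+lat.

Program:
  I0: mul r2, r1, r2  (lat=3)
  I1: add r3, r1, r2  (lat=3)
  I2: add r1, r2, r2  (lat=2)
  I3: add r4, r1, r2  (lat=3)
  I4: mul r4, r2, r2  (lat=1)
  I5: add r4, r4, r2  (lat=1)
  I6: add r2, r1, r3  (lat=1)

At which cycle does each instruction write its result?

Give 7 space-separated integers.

I0 mul r2: issue@1 deps=(None,None) exec_start@1 write@4
I1 add r3: issue@2 deps=(None,0) exec_start@4 write@7
I2 add r1: issue@3 deps=(0,0) exec_start@4 write@6
I3 add r4: issue@4 deps=(2,0) exec_start@6 write@9
I4 mul r4: issue@5 deps=(0,0) exec_start@5 write@6
I5 add r4: issue@6 deps=(4,0) exec_start@6 write@7
I6 add r2: issue@7 deps=(2,1) exec_start@7 write@8

Answer: 4 7 6 9 6 7 8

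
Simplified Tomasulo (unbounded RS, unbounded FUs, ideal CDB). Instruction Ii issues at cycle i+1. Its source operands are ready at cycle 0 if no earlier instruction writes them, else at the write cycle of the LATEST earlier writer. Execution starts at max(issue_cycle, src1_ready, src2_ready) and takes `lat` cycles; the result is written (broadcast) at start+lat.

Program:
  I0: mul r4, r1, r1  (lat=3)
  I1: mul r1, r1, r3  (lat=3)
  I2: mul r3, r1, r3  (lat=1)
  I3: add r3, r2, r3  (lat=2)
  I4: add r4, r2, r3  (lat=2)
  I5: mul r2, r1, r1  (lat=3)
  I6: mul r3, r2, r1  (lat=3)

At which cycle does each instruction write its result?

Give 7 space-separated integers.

I0 mul r4: issue@1 deps=(None,None) exec_start@1 write@4
I1 mul r1: issue@2 deps=(None,None) exec_start@2 write@5
I2 mul r3: issue@3 deps=(1,None) exec_start@5 write@6
I3 add r3: issue@4 deps=(None,2) exec_start@6 write@8
I4 add r4: issue@5 deps=(None,3) exec_start@8 write@10
I5 mul r2: issue@6 deps=(1,1) exec_start@6 write@9
I6 mul r3: issue@7 deps=(5,1) exec_start@9 write@12

Answer: 4 5 6 8 10 9 12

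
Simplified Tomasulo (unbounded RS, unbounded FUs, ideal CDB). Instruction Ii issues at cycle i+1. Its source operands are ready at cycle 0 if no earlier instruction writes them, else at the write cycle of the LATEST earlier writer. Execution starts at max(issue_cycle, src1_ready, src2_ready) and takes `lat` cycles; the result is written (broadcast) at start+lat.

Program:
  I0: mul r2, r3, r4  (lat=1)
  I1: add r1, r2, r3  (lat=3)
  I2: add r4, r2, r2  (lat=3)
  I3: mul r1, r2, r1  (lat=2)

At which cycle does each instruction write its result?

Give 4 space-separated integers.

I0 mul r2: issue@1 deps=(None,None) exec_start@1 write@2
I1 add r1: issue@2 deps=(0,None) exec_start@2 write@5
I2 add r4: issue@3 deps=(0,0) exec_start@3 write@6
I3 mul r1: issue@4 deps=(0,1) exec_start@5 write@7

Answer: 2 5 6 7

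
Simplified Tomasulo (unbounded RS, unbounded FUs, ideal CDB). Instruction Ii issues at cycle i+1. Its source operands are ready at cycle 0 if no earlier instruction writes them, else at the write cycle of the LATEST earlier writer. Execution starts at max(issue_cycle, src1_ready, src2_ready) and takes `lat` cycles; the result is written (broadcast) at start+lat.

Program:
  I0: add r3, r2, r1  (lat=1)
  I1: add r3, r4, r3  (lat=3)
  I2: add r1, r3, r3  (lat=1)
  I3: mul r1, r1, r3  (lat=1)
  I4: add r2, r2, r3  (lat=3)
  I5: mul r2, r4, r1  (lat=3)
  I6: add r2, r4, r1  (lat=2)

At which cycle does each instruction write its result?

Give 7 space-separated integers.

Answer: 2 5 6 7 8 10 9

Derivation:
I0 add r3: issue@1 deps=(None,None) exec_start@1 write@2
I1 add r3: issue@2 deps=(None,0) exec_start@2 write@5
I2 add r1: issue@3 deps=(1,1) exec_start@5 write@6
I3 mul r1: issue@4 deps=(2,1) exec_start@6 write@7
I4 add r2: issue@5 deps=(None,1) exec_start@5 write@8
I5 mul r2: issue@6 deps=(None,3) exec_start@7 write@10
I6 add r2: issue@7 deps=(None,3) exec_start@7 write@9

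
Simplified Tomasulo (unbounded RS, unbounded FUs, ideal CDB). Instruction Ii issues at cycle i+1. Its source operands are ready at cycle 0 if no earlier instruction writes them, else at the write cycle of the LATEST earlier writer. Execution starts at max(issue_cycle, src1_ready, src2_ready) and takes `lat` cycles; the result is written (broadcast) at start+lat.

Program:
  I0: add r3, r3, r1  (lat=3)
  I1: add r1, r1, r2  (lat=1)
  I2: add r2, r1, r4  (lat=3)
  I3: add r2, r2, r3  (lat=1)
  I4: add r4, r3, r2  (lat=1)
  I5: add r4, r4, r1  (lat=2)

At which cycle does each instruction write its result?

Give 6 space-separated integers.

I0 add r3: issue@1 deps=(None,None) exec_start@1 write@4
I1 add r1: issue@2 deps=(None,None) exec_start@2 write@3
I2 add r2: issue@3 deps=(1,None) exec_start@3 write@6
I3 add r2: issue@4 deps=(2,0) exec_start@6 write@7
I4 add r4: issue@5 deps=(0,3) exec_start@7 write@8
I5 add r4: issue@6 deps=(4,1) exec_start@8 write@10

Answer: 4 3 6 7 8 10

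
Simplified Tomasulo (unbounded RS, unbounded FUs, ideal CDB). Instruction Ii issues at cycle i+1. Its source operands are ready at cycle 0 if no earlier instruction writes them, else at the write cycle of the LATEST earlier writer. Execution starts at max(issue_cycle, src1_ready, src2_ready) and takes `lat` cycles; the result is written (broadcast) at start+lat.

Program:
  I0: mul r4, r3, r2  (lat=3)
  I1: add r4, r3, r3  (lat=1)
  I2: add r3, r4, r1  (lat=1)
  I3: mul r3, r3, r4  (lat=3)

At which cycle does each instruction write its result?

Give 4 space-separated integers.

I0 mul r4: issue@1 deps=(None,None) exec_start@1 write@4
I1 add r4: issue@2 deps=(None,None) exec_start@2 write@3
I2 add r3: issue@3 deps=(1,None) exec_start@3 write@4
I3 mul r3: issue@4 deps=(2,1) exec_start@4 write@7

Answer: 4 3 4 7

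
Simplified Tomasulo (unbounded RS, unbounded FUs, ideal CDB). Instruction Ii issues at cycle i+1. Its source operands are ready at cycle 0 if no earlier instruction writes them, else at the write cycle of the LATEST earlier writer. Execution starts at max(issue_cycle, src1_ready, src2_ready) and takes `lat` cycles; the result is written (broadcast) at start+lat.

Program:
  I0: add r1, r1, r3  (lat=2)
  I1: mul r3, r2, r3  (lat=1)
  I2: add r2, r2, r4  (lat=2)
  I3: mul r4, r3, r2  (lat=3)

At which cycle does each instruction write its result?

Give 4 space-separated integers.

I0 add r1: issue@1 deps=(None,None) exec_start@1 write@3
I1 mul r3: issue@2 deps=(None,None) exec_start@2 write@3
I2 add r2: issue@3 deps=(None,None) exec_start@3 write@5
I3 mul r4: issue@4 deps=(1,2) exec_start@5 write@8

Answer: 3 3 5 8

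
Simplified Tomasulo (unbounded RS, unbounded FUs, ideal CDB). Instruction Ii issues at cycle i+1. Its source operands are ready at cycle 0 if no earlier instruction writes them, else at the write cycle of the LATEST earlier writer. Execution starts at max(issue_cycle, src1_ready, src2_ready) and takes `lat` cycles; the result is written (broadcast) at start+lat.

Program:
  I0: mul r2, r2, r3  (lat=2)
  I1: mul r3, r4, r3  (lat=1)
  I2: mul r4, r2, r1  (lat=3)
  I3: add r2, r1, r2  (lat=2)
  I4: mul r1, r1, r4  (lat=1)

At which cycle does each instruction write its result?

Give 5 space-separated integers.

I0 mul r2: issue@1 deps=(None,None) exec_start@1 write@3
I1 mul r3: issue@2 deps=(None,None) exec_start@2 write@3
I2 mul r4: issue@3 deps=(0,None) exec_start@3 write@6
I3 add r2: issue@4 deps=(None,0) exec_start@4 write@6
I4 mul r1: issue@5 deps=(None,2) exec_start@6 write@7

Answer: 3 3 6 6 7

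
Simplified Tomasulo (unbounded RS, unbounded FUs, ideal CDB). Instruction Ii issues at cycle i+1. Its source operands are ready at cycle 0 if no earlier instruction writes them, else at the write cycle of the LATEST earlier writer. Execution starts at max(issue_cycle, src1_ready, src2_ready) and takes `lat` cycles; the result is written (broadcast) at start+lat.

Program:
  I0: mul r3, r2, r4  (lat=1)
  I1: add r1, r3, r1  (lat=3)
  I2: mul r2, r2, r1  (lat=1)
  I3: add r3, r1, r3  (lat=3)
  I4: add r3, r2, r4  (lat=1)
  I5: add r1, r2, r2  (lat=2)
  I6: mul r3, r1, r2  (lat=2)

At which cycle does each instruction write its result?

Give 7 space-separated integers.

I0 mul r3: issue@1 deps=(None,None) exec_start@1 write@2
I1 add r1: issue@2 deps=(0,None) exec_start@2 write@5
I2 mul r2: issue@3 deps=(None,1) exec_start@5 write@6
I3 add r3: issue@4 deps=(1,0) exec_start@5 write@8
I4 add r3: issue@5 deps=(2,None) exec_start@6 write@7
I5 add r1: issue@6 deps=(2,2) exec_start@6 write@8
I6 mul r3: issue@7 deps=(5,2) exec_start@8 write@10

Answer: 2 5 6 8 7 8 10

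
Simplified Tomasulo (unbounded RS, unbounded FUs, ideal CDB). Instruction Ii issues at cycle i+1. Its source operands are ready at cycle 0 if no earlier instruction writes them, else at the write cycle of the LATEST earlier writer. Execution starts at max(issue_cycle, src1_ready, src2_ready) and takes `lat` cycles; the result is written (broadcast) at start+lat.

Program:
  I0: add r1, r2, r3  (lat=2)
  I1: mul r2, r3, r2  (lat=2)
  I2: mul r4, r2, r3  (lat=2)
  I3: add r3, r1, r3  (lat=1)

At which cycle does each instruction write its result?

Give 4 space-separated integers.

Answer: 3 4 6 5

Derivation:
I0 add r1: issue@1 deps=(None,None) exec_start@1 write@3
I1 mul r2: issue@2 deps=(None,None) exec_start@2 write@4
I2 mul r4: issue@3 deps=(1,None) exec_start@4 write@6
I3 add r3: issue@4 deps=(0,None) exec_start@4 write@5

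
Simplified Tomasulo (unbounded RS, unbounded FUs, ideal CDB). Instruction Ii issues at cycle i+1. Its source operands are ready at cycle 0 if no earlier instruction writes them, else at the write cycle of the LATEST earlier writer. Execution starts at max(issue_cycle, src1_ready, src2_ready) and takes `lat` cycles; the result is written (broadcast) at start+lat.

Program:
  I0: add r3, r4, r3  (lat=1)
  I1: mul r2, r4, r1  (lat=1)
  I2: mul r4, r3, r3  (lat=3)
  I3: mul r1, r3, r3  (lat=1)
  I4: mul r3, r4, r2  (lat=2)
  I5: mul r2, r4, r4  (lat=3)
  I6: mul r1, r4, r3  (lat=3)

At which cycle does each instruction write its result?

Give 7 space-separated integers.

Answer: 2 3 6 5 8 9 11

Derivation:
I0 add r3: issue@1 deps=(None,None) exec_start@1 write@2
I1 mul r2: issue@2 deps=(None,None) exec_start@2 write@3
I2 mul r4: issue@3 deps=(0,0) exec_start@3 write@6
I3 mul r1: issue@4 deps=(0,0) exec_start@4 write@5
I4 mul r3: issue@5 deps=(2,1) exec_start@6 write@8
I5 mul r2: issue@6 deps=(2,2) exec_start@6 write@9
I6 mul r1: issue@7 deps=(2,4) exec_start@8 write@11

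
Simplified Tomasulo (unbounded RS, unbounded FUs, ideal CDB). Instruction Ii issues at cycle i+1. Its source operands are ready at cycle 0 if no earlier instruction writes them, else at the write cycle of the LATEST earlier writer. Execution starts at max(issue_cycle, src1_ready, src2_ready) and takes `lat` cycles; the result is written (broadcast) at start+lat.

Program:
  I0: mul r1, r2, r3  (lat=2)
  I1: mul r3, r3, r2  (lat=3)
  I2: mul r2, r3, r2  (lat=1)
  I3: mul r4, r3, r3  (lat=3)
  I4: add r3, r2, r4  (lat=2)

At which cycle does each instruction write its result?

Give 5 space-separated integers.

I0 mul r1: issue@1 deps=(None,None) exec_start@1 write@3
I1 mul r3: issue@2 deps=(None,None) exec_start@2 write@5
I2 mul r2: issue@3 deps=(1,None) exec_start@5 write@6
I3 mul r4: issue@4 deps=(1,1) exec_start@5 write@8
I4 add r3: issue@5 deps=(2,3) exec_start@8 write@10

Answer: 3 5 6 8 10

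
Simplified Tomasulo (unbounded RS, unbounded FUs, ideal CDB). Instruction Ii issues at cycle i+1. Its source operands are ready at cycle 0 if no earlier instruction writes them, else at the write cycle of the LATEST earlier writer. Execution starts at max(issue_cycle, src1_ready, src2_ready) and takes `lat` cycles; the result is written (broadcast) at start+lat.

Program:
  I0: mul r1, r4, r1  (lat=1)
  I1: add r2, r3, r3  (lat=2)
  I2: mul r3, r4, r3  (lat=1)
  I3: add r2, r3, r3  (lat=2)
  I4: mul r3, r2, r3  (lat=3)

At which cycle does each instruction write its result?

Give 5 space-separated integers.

I0 mul r1: issue@1 deps=(None,None) exec_start@1 write@2
I1 add r2: issue@2 deps=(None,None) exec_start@2 write@4
I2 mul r3: issue@3 deps=(None,None) exec_start@3 write@4
I3 add r2: issue@4 deps=(2,2) exec_start@4 write@6
I4 mul r3: issue@5 deps=(3,2) exec_start@6 write@9

Answer: 2 4 4 6 9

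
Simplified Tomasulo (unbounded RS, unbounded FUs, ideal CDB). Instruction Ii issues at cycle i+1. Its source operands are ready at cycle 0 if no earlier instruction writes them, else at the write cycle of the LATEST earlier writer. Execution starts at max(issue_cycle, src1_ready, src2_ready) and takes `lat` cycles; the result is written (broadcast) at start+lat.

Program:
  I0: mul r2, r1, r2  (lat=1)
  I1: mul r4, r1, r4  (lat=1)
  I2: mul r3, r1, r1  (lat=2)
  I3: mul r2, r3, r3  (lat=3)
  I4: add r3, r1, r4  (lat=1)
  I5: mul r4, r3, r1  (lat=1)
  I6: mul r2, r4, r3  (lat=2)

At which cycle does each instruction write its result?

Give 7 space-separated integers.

I0 mul r2: issue@1 deps=(None,None) exec_start@1 write@2
I1 mul r4: issue@2 deps=(None,None) exec_start@2 write@3
I2 mul r3: issue@3 deps=(None,None) exec_start@3 write@5
I3 mul r2: issue@4 deps=(2,2) exec_start@5 write@8
I4 add r3: issue@5 deps=(None,1) exec_start@5 write@6
I5 mul r4: issue@6 deps=(4,None) exec_start@6 write@7
I6 mul r2: issue@7 deps=(5,4) exec_start@7 write@9

Answer: 2 3 5 8 6 7 9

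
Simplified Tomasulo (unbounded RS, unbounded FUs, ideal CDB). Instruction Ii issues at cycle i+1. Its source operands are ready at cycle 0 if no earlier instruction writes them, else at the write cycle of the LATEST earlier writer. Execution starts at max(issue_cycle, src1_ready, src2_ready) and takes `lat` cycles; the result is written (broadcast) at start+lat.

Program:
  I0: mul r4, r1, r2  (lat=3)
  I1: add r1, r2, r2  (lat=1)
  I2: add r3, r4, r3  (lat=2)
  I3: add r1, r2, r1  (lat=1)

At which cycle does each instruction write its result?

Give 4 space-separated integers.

Answer: 4 3 6 5

Derivation:
I0 mul r4: issue@1 deps=(None,None) exec_start@1 write@4
I1 add r1: issue@2 deps=(None,None) exec_start@2 write@3
I2 add r3: issue@3 deps=(0,None) exec_start@4 write@6
I3 add r1: issue@4 deps=(None,1) exec_start@4 write@5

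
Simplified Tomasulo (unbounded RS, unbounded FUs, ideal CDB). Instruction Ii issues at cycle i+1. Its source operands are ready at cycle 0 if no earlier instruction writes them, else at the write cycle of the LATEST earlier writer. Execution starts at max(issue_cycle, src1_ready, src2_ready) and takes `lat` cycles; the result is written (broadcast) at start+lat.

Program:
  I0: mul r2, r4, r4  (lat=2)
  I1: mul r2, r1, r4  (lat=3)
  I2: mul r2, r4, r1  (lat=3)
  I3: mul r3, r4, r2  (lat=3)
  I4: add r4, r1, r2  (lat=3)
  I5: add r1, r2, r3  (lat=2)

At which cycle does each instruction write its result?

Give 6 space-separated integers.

Answer: 3 5 6 9 9 11

Derivation:
I0 mul r2: issue@1 deps=(None,None) exec_start@1 write@3
I1 mul r2: issue@2 deps=(None,None) exec_start@2 write@5
I2 mul r2: issue@3 deps=(None,None) exec_start@3 write@6
I3 mul r3: issue@4 deps=(None,2) exec_start@6 write@9
I4 add r4: issue@5 deps=(None,2) exec_start@6 write@9
I5 add r1: issue@6 deps=(2,3) exec_start@9 write@11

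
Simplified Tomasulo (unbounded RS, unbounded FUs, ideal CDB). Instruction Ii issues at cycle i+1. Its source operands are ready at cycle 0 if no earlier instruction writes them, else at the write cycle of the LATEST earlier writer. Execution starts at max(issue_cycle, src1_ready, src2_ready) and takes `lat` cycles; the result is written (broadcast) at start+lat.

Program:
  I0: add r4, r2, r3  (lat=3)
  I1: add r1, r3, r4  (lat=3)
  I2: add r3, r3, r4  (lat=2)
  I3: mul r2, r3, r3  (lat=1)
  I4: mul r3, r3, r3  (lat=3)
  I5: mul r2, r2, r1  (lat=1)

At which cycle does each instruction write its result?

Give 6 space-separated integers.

Answer: 4 7 6 7 9 8

Derivation:
I0 add r4: issue@1 deps=(None,None) exec_start@1 write@4
I1 add r1: issue@2 deps=(None,0) exec_start@4 write@7
I2 add r3: issue@3 deps=(None,0) exec_start@4 write@6
I3 mul r2: issue@4 deps=(2,2) exec_start@6 write@7
I4 mul r3: issue@5 deps=(2,2) exec_start@6 write@9
I5 mul r2: issue@6 deps=(3,1) exec_start@7 write@8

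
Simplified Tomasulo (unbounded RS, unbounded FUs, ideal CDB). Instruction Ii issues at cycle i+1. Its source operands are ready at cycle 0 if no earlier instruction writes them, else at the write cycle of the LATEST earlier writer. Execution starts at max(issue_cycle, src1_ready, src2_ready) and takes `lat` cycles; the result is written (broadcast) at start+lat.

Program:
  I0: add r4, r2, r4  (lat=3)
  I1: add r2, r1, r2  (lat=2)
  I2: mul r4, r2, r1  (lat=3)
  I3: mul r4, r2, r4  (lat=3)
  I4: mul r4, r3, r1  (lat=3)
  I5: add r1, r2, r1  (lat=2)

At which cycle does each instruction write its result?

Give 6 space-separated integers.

I0 add r4: issue@1 deps=(None,None) exec_start@1 write@4
I1 add r2: issue@2 deps=(None,None) exec_start@2 write@4
I2 mul r4: issue@3 deps=(1,None) exec_start@4 write@7
I3 mul r4: issue@4 deps=(1,2) exec_start@7 write@10
I4 mul r4: issue@5 deps=(None,None) exec_start@5 write@8
I5 add r1: issue@6 deps=(1,None) exec_start@6 write@8

Answer: 4 4 7 10 8 8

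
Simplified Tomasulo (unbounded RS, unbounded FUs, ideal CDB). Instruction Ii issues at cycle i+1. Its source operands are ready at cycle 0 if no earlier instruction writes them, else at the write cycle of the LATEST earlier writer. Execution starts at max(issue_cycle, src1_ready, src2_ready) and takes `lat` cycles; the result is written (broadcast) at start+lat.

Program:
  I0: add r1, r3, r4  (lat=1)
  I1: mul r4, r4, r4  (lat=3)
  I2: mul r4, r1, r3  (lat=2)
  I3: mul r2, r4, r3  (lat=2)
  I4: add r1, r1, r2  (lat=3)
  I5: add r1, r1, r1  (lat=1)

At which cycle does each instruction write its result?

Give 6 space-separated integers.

Answer: 2 5 5 7 10 11

Derivation:
I0 add r1: issue@1 deps=(None,None) exec_start@1 write@2
I1 mul r4: issue@2 deps=(None,None) exec_start@2 write@5
I2 mul r4: issue@3 deps=(0,None) exec_start@3 write@5
I3 mul r2: issue@4 deps=(2,None) exec_start@5 write@7
I4 add r1: issue@5 deps=(0,3) exec_start@7 write@10
I5 add r1: issue@6 deps=(4,4) exec_start@10 write@11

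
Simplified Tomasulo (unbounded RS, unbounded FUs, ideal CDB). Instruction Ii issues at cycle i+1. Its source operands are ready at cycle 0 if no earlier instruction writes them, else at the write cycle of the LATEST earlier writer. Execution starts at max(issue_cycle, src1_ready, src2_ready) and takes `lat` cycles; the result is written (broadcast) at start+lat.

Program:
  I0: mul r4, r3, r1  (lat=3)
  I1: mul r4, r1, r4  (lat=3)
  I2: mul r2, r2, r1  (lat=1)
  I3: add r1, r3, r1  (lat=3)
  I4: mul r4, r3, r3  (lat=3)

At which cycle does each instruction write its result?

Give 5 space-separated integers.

Answer: 4 7 4 7 8

Derivation:
I0 mul r4: issue@1 deps=(None,None) exec_start@1 write@4
I1 mul r4: issue@2 deps=(None,0) exec_start@4 write@7
I2 mul r2: issue@3 deps=(None,None) exec_start@3 write@4
I3 add r1: issue@4 deps=(None,None) exec_start@4 write@7
I4 mul r4: issue@5 deps=(None,None) exec_start@5 write@8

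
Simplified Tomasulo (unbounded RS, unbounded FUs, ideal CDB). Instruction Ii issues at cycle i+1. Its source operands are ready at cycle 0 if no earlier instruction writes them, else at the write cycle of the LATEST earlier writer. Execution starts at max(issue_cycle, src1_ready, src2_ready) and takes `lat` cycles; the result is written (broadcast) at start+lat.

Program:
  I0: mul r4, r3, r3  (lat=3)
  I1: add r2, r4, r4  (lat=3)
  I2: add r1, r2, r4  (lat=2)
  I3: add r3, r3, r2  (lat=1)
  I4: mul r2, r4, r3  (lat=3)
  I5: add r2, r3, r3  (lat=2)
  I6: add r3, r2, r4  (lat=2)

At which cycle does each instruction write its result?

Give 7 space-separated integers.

I0 mul r4: issue@1 deps=(None,None) exec_start@1 write@4
I1 add r2: issue@2 deps=(0,0) exec_start@4 write@7
I2 add r1: issue@3 deps=(1,0) exec_start@7 write@9
I3 add r3: issue@4 deps=(None,1) exec_start@7 write@8
I4 mul r2: issue@5 deps=(0,3) exec_start@8 write@11
I5 add r2: issue@6 deps=(3,3) exec_start@8 write@10
I6 add r3: issue@7 deps=(5,0) exec_start@10 write@12

Answer: 4 7 9 8 11 10 12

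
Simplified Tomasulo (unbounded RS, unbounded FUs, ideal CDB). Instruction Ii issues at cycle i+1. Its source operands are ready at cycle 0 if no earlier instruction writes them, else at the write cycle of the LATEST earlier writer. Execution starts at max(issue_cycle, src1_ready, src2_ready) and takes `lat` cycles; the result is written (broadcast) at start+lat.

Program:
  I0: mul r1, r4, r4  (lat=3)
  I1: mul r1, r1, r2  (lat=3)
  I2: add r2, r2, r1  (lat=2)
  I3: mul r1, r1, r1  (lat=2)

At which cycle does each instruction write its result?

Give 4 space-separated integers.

I0 mul r1: issue@1 deps=(None,None) exec_start@1 write@4
I1 mul r1: issue@2 deps=(0,None) exec_start@4 write@7
I2 add r2: issue@3 deps=(None,1) exec_start@7 write@9
I3 mul r1: issue@4 deps=(1,1) exec_start@7 write@9

Answer: 4 7 9 9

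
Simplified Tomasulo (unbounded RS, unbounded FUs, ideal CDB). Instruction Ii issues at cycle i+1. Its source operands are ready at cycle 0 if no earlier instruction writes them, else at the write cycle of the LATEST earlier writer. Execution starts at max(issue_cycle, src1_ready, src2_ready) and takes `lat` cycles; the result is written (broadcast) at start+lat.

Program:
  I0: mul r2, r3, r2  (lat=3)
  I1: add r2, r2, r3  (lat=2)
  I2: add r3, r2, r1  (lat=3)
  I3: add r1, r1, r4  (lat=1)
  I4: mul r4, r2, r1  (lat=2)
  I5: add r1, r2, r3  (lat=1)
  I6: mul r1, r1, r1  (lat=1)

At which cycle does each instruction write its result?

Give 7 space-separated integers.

I0 mul r2: issue@1 deps=(None,None) exec_start@1 write@4
I1 add r2: issue@2 deps=(0,None) exec_start@4 write@6
I2 add r3: issue@3 deps=(1,None) exec_start@6 write@9
I3 add r1: issue@4 deps=(None,None) exec_start@4 write@5
I4 mul r4: issue@5 deps=(1,3) exec_start@6 write@8
I5 add r1: issue@6 deps=(1,2) exec_start@9 write@10
I6 mul r1: issue@7 deps=(5,5) exec_start@10 write@11

Answer: 4 6 9 5 8 10 11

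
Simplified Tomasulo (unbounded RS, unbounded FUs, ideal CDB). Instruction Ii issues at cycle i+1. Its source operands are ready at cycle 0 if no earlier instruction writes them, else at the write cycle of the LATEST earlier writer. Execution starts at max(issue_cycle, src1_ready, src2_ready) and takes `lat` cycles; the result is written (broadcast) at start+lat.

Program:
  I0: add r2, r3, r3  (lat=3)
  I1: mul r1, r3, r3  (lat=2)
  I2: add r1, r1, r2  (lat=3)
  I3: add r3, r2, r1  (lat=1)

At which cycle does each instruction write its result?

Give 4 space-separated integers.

I0 add r2: issue@1 deps=(None,None) exec_start@1 write@4
I1 mul r1: issue@2 deps=(None,None) exec_start@2 write@4
I2 add r1: issue@3 deps=(1,0) exec_start@4 write@7
I3 add r3: issue@4 deps=(0,2) exec_start@7 write@8

Answer: 4 4 7 8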